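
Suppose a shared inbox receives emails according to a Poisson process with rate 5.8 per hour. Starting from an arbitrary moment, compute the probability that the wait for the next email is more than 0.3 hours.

0.1755

The wait for the next event is exponential with rate λ = 5.8 per hour.
P(T > 0.3) = e^(−λt) = e^(−5.8 × 0.3) = e^(−1.74) ≈ 0.1755.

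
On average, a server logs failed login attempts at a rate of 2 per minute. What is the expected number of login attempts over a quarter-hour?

E[N] = λt = 2 × 15 = 30 (a quarter-hour = 15 minutes).

30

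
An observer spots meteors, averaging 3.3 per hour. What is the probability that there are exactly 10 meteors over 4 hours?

Over the interval, μ = 3.3 × 4 = 13.2 (4 hours).
P(N = 10) = e^(−μ) μ^10/10! = e^(−13.2) · 13.2^10/3628800 ≈ 0.0819.

0.0819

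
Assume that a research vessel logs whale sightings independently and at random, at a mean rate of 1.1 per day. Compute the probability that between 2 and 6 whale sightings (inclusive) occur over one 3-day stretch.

0.7904

Over the interval, μ = 1.1 × 3 = 3.3 (a 3-day stretch = 3 days).
P(2 ≤ N ≤ 6) = Σ_{j=2}^{6} e^(−3.3) · 3.3^j/j! ≈ 0.7904.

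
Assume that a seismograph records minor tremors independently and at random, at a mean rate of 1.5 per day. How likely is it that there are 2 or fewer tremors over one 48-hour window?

Over the interval, μ = 1.5 × 2 = 3 (a 48-hour window = 2 days).
P(N ≤ 2) = Σ_{j=0}^{2} e^(−μ) μ^j/j! ≈ 0.4232.

0.4232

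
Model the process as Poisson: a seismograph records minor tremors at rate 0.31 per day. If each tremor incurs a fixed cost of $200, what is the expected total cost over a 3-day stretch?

$186

E[N] = 0.31 × 3 = 0.93 (a 3-day stretch = 3 days); E[cost] = 0.93 × $200 = $186.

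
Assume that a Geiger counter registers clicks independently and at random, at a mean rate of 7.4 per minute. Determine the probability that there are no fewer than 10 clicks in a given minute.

0.2123

With mean μ = 7.4 per minute,
P(N ≥ 10) = 1 − P(N ≤ 9) = 1 − Σ_{j=0}^{9} e^(−μ) μ^j/j! ≈ 0.2123.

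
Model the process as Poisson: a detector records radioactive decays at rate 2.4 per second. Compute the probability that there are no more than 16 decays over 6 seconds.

0.7204

Over the interval, μ = 2.4 × 6 = 14.4 (6 seconds).
P(N ≤ 16) = Σ_{j=0}^{16} e^(−μ) μ^j/j! ≈ 0.7204.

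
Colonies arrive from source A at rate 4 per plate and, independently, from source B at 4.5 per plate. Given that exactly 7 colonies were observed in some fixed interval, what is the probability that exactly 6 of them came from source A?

0.0402

Given the total, each event is independently from source A with probability p = λ_A/(λ_A+λ_B) = 4/8.5 ≈ 0.4706.
So K ~ Binomial(7, 4/8.5): P(K = 6) = C(7,6) · (4/8.5)^6 · (4.5/8.5)^1 ≈ 0.0402.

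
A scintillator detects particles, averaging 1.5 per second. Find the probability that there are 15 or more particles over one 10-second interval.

Over the interval, μ = 1.5 × 10 = 15 (a 10-second interval = 10 seconds).
P(N ≥ 15) = 1 − P(N ≤ 14) = 1 − Σ_{j=0}^{14} e^(−μ) μ^j/j! ≈ 0.5343.

0.5343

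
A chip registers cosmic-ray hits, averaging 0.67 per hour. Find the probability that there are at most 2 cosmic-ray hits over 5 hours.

Over the interval, μ = 0.67 × 5 = 3.35 (5 hours).
P(N ≤ 2) = Σ_{j=0}^{2} e^(−μ) μ^j/j! ≈ 0.3495.

0.3495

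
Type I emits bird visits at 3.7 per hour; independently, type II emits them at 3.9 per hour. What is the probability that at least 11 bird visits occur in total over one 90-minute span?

Independent Poisson processes superpose: combined rate λ = 3.7 + 3.9 = 7.6 per hour.
Over the interval, μ = 7.6 × 1.5 = 11.4 (a 90-minute span = 1.5 hours).
P(N ≥ 11) = 1 − P(N ≤ 10) ≈ 0.5869.

0.5869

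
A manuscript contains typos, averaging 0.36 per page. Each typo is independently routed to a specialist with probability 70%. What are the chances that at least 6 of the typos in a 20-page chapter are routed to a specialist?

0.3911

Thinning: the typos that are routed to a specialist themselves form a Poisson process with rate 0.7 × 0.36 = 0.252 per page.
Over the interval, μ = 0.252 × 20 = 5.04 (a 20-page chapter = 20 pages).
P(N ≥ 6) = 1 − P(N ≤ 5) ≈ 0.3911.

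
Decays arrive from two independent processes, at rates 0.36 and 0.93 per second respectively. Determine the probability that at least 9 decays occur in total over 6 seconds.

0.3712

Independent Poisson processes superpose: combined rate λ = 0.36 + 0.93 = 1.29 per second.
Over the interval, μ = 1.29 × 6 = 7.74 (6 seconds).
P(N ≥ 9) = 1 − P(N ≤ 8) ≈ 0.3712.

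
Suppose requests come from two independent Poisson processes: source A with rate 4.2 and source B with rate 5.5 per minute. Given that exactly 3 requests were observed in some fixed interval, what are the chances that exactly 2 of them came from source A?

0.3189

Given the total, each event is independently from source A with probability p = λ_A/(λ_A+λ_B) = 4.2/9.7 ≈ 0.4330.
So K ~ Binomial(3, 4.2/9.7): P(K = 2) = C(3,2) · (4.2/9.7)^2 · (5.5/9.7)^1 ≈ 0.3189.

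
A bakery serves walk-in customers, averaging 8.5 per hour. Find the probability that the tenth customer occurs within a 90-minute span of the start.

Over the interval, μ = 8.5 × 1.5 = 12.75 (a 90-minute span = 1.5 hours).
The tenth arrival falls in the interval iff at least 10 events occur there: P(S_10 ≤ t) = P(N ≥ 10) = 1 − P(N ≤ 9) ≈ 0.8170.

0.8170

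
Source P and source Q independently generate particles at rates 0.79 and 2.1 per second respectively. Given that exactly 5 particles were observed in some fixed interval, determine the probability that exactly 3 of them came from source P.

Given the total, each event is independently from source P with probability p = λ_P/(λ_P+λ_Q) = 0.79/2.89 ≈ 0.2734.
So K ~ Binomial(5, 0.79/2.89): P(K = 3) = C(5,3) · (0.79/2.89)^3 · (2.1/2.89)^2 ≈ 0.1079.

0.1079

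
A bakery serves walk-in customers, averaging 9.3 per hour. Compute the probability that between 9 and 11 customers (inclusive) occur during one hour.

0.3561

With mean μ = 9.3 per hour,
P(9 ≤ N ≤ 11) = Σ_{j=9}^{11} e^(−9.3) · 9.3^j/j! ≈ 0.3561.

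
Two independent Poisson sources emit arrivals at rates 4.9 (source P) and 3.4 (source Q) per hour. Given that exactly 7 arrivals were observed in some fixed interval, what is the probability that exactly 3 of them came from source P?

Given the total, each event is independently from source P with probability p = λ_P/(λ_P+λ_Q) = 4.9/8.3 ≈ 0.5904.
So K ~ Binomial(7, 4.9/8.3): P(K = 3) = C(7,3) · (4.9/8.3)^3 · (3.4/8.3)^4 ≈ 0.2028.

0.2028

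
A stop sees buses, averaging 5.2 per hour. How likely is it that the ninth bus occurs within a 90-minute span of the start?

0.3796

Over the interval, μ = 5.2 × 1.5 = 7.8 (a 90-minute span = 1.5 hours).
The ninth arrival falls in the interval iff at least 9 events occur there: P(S_9 ≤ t) = P(N ≥ 9) = 1 − P(N ≤ 8) ≈ 0.3796.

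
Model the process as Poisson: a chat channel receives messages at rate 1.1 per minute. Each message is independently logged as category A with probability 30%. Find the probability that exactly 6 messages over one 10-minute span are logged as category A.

Thinning: the messages that are logged as category A themselves form a Poisson process with rate 0.3 × 1.1 = 0.33 per minute.
Over the interval, μ = 0.33 × 10 = 3.3 (a 10-minute span = 10 minutes).
P(N = 6) = e^(−3.3) · 3.3^6/6! ≈ 0.0662.

0.0662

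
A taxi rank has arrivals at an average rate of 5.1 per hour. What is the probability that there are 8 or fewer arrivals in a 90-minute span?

0.6413

Over the interval, μ = 5.1 × 1.5 = 7.65 (a 90-minute span = 1.5 hours).
P(N ≤ 8) = Σ_{j=0}^{8} e^(−μ) μ^j/j! ≈ 0.6413.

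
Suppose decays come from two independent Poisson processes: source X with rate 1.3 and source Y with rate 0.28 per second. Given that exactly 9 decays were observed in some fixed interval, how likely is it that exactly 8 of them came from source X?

Given the total, each event is independently from source X with probability p = λ_X/(λ_X+λ_Y) = 1.3/1.58 ≈ 0.8228.
So K ~ Binomial(9, 1.3/1.58): P(K = 8) = C(9,8) · (1.3/1.58)^8 · (0.28/1.58)^1 ≈ 0.3350.

0.3350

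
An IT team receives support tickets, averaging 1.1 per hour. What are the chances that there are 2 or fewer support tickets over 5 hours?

0.0884

Over the interval, μ = 1.1 × 5 = 5.5 (5 hours).
P(N ≤ 2) = Σ_{j=0}^{2} e^(−μ) μ^j/j! ≈ 0.0884.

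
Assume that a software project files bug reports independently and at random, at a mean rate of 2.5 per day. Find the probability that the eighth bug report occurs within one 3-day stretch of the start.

Over the interval, μ = 2.5 × 3 = 7.5 (a 3-day stretch = 3 days).
The eighth arrival falls in the interval iff at least 8 events occur there: P(S_8 ≤ t) = P(N ≥ 8) = 1 − P(N ≤ 7) ≈ 0.4754.

0.4754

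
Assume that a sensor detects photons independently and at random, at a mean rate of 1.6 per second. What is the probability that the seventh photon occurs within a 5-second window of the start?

0.6866

Over the interval, μ = 1.6 × 5 = 8 (a 5-second window = 5 seconds).
The seventh arrival falls in the interval iff at least 7 events occur there: P(S_7 ≤ t) = P(N ≥ 7) = 1 − P(N ≤ 6) ≈ 0.6866.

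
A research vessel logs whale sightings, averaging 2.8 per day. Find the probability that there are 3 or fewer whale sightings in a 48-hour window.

Over the interval, μ = 2.8 × 2 = 5.6 (a 48-hour window = 2 days).
P(N ≤ 3) = Σ_{j=0}^{3} e^(−μ) μ^j/j! ≈ 0.1906.

0.1906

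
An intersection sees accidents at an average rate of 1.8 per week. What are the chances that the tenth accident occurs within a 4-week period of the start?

0.1904

Over the interval, μ = 1.8 × 4 = 7.2 (a 4-week period = 4 weeks).
The tenth arrival falls in the interval iff at least 10 events occur there: P(S_10 ≤ t) = P(N ≥ 10) = 1 − P(N ≤ 9) ≈ 0.1904.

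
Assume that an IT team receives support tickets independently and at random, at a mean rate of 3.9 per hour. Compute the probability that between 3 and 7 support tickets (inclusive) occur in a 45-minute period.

0.5494

Over the interval, μ = 3.9 × 0.75 = 2.925 (a 45-minute period = 0.75 hours).
P(3 ≤ N ≤ 7) = Σ_{j=3}^{7} e^(−2.925) · 2.925^j/j! ≈ 0.5494.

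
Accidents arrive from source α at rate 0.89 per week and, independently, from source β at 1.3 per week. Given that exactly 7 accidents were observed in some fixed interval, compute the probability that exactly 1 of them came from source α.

0.1245

Given the total, each event is independently from source α with probability p = λ_α/(λ_α+λ_β) = 0.89/2.19 ≈ 0.4064.
So K ~ Binomial(7, 0.89/2.19): P(K = 1) = C(7,1) · (0.89/2.19)^1 · (1.3/2.19)^6 ≈ 0.1245.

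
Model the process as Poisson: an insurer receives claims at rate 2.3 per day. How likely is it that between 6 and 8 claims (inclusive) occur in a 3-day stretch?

0.4284

Over the interval, μ = 2.3 × 3 = 6.9 (a 3-day stretch = 3 days).
P(6 ≤ N ≤ 8) = Σ_{j=6}^{8} e^(−6.9) · 6.9^j/j! ≈ 0.4284.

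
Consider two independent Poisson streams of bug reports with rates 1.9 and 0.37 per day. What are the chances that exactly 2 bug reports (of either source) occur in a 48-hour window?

0.1100

Independent Poisson processes superpose: combined rate λ = 1.9 + 0.37 = 2.27 per day.
Over the interval, μ = 2.27 × 2 = 4.54 (a 48-hour window = 2 days).
P(N = 2) = e^(−4.54) · 4.54^2/2! ≈ 0.1100.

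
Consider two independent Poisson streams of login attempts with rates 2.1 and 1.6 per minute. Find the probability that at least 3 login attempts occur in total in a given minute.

0.7146

Independent Poisson processes superpose: combined rate λ = 2.1 + 1.6 = 3.7 per minute.
So μ = 3.7.
P(N ≥ 3) = 1 − P(N ≤ 2) ≈ 0.7146.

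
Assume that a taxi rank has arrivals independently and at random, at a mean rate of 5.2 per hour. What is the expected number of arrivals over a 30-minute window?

2.6

E[N] = λt = 5.2 × 0.5 = 2.6 (a 30-minute window = 0.5 hours).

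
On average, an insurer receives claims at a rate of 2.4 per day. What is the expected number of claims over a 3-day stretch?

E[N] = λt = 2.4 × 3 = 7.2 (a 3-day stretch = 3 days).

7.2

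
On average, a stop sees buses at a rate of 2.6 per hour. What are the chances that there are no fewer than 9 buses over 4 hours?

Over the interval, μ = 2.6 × 4 = 10.4 (4 hours).
P(N ≥ 9) = 1 − P(N ≤ 8) = 1 − Σ_{j=0}^{8} e^(−μ) μ^j/j! ≈ 0.7104.

0.7104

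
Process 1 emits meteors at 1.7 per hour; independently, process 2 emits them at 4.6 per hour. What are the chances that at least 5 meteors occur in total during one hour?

Independent Poisson processes superpose: combined rate λ = 1.7 + 4.6 = 6.3 per hour.
So μ = 6.3.
P(N ≥ 5) = 1 − P(N ≤ 4) ≈ 0.7531.

0.7531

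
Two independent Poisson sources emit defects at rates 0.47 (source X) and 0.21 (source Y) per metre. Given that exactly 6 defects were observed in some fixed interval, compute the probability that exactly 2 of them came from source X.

Given the total, each event is independently from source X with probability p = λ_X/(λ_X+λ_Y) = 0.47/0.68 ≈ 0.6912.
So K ~ Binomial(6, 0.47/0.68): P(K = 2) = C(6,2) · (0.47/0.68)^2 · (0.21/0.68)^4 ≈ 0.0652.

0.0652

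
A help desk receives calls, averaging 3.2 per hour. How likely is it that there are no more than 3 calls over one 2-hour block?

Over the interval, μ = 3.2 × 2 = 6.4 (a 2-hour block = 2 hours).
P(N ≤ 3) = Σ_{j=0}^{3} e^(−μ) μ^j/j! ≈ 0.1189.

0.1189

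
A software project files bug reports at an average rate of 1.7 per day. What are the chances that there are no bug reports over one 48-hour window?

0.0334

Over the interval, μ = 1.7 × 2 = 3.4 (a 48-hour window = 2 days).
P(N = 0) = e^(−μ) μ^0/0! = e^(−3.4) · 3.4^0/1 ≈ 0.0334.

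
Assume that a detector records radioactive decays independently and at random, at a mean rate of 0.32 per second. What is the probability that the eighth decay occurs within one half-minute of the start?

0.7416

Over the interval, μ = 0.32 × 30 = 9.6 (a half-minute = 30 seconds).
The eighth arrival falls in the interval iff at least 8 events occur there: P(S_8 ≤ t) = P(N ≥ 8) = 1 − P(N ≤ 7) ≈ 0.7416.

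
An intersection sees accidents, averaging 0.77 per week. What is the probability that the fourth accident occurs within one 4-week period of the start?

Over the interval, μ = 0.77 × 4 = 3.08 (a 4-week period = 4 weeks).
The fourth arrival falls in the interval iff at least 4 events occur there: P(S_4 ≤ t) = P(N ≥ 4) = 1 − P(N ≤ 3) ≈ 0.3707.

0.3707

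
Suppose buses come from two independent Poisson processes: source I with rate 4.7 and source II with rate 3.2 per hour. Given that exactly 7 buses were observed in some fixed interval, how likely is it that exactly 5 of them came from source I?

Given the total, each event is independently from source I with probability p = λ_I/(λ_I+λ_II) = 4.7/7.9 ≈ 0.5949.
So K ~ Binomial(7, 4.7/7.9): P(K = 5) = C(7,5) · (4.7/7.9)^5 · (3.2/7.9)^2 ≈ 0.2568.

0.2568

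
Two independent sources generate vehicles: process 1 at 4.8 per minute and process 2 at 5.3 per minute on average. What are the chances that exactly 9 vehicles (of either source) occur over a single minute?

0.1238

Independent Poisson processes superpose: combined rate λ = 4.8 + 5.3 = 10.1 per minute.
So μ = 10.1.
P(N = 9) = e^(−10.1) · 10.1^9/9! ≈ 0.1238.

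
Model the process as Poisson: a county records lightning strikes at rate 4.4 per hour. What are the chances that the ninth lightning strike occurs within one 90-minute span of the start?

Over the interval, μ = 4.4 × 1.5 = 6.6 (a 90-minute span = 1.5 hours).
The ninth arrival falls in the interval iff at least 9 events occur there: P(S_9 ≤ t) = P(N ≥ 9) = 1 − P(N ≤ 8) ≈ 0.2204.

0.2204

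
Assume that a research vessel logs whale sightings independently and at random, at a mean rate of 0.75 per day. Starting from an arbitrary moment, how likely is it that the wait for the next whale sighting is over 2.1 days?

The wait for the next event is exponential with rate λ = 0.75 per day.
P(T > 2.1) = e^(−λt) = e^(−0.75 × 2.1) = e^(−1.575) ≈ 0.2070.

0.2070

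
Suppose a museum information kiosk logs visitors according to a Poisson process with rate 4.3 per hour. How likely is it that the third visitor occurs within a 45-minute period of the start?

Over the interval, μ = 4.3 × 0.75 = 3.225 (a 45-minute period = 0.75 hours).
The third arrival falls in the interval iff at least 3 events occur there: P(S_3 ≤ t) = P(N ≥ 3) = 1 − P(N ≤ 2) ≈ 0.6253.

0.6253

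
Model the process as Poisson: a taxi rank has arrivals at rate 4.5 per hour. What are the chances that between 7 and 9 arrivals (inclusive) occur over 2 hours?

0.3806

Over the interval, μ = 4.5 × 2 = 9 (2 hours).
P(7 ≤ N ≤ 9) = Σ_{j=7}^{9} e^(−9) · 9^j/j! ≈ 0.3806.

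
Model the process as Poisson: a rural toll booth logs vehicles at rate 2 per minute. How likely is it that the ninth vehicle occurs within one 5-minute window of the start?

0.6672

Over the interval, μ = 2 × 5 = 10 (a 5-minute window = 5 minutes).
The ninth arrival falls in the interval iff at least 9 events occur there: P(S_9 ≤ t) = P(N ≥ 9) = 1 − P(N ≤ 8) ≈ 0.6672.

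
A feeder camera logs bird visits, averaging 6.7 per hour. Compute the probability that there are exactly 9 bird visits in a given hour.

With mean μ = 6.7 per hour,
P(N = 9) = e^(−μ) μ^9/9! = e^(−6.7) · 6.7^9/362880 ≈ 0.0923.

0.0923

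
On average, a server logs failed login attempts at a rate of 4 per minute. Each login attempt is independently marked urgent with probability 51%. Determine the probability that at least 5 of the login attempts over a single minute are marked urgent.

Thinning: the login attempts that are marked urgent themselves form a Poisson process with rate 0.51 × 4 = 2.04 per minute.
So μ = 2.04.
P(N ≥ 5) = 1 − P(N ≤ 4) ≈ 0.0563.

0.0563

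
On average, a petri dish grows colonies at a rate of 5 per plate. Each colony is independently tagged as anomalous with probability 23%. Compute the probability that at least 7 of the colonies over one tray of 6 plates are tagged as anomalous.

Thinning: the colonies that are tagged as anomalous themselves form a Poisson process with rate 0.23 × 5 = 1.15 per plate.
Over the interval, μ = 1.15 × 6 = 6.9 (a tray of 6 plates = 6 plates).
P(N ≥ 7) = 1 − P(N ≤ 6) ≈ 0.5353.

0.5353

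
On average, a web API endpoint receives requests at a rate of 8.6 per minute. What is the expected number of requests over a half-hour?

258

E[N] = λt = 8.6 × 30 = 258 (a half-hour = 30 minutes).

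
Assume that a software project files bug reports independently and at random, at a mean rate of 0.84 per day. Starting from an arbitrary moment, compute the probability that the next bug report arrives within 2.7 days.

Inter-arrival times are exponential with rate λ = 0.84 per day.
P(T ≤ 2.7) = 1 − e^(−λt) = 1 − e^(−0.84 × 2.7) = 1 − e^(−2.268) ≈ 0.8965.

0.8965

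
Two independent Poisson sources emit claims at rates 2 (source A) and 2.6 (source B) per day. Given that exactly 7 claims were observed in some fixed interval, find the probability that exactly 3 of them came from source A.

Given the total, each event is independently from source A with probability p = λ_A/(λ_A+λ_B) = 2/4.6 ≈ 0.4348.
So K ~ Binomial(7, 2/4.6): P(K = 3) = C(7,3) · (2/4.6)^3 · (2.6/4.6)^4 ≈ 0.2936.

0.2936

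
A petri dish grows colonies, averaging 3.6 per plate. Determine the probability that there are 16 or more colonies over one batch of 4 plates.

Over the interval, μ = 3.6 × 4 = 14.4 (a batch of 4 plates = 4 plates).
P(N ≥ 16) = 1 − P(N ≤ 15) = 1 − Σ_{j=0}^{15} e^(−μ) μ^j/j! ≈ 0.3707.

0.3707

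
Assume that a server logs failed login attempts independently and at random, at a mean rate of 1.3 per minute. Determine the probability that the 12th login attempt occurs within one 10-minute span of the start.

Over the interval, μ = 1.3 × 10 = 13 (a 10-minute span = 10 minutes).
The 12th arrival falls in the interval iff at least 12 events occur there: P(S_12 ≤ t) = P(N ≥ 12) = 1 − P(N ≤ 11) ≈ 0.6468.

0.6468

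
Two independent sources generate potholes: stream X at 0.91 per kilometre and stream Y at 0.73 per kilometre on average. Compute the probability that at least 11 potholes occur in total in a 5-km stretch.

Independent Poisson processes superpose: combined rate λ = 0.91 + 0.73 = 1.64 per kilometre.
Over the interval, μ = 1.64 × 5 = 8.2 (a 5-km stretch = 5 kilometres).
P(N ≥ 11) = 1 − P(N ≤ 10) ≈ 0.2045.

0.2045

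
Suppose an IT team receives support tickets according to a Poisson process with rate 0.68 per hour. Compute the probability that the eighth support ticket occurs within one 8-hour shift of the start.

0.1832

Over the interval, μ = 0.68 × 8 = 5.44 (an 8-hour shift = 8 hours).
The eighth arrival falls in the interval iff at least 8 events occur there: P(S_8 ≤ t) = P(N ≥ 8) = 1 − P(N ≤ 7) ≈ 0.1832.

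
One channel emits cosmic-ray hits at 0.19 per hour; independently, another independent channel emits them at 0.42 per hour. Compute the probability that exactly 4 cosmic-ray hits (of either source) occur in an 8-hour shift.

0.1795

Independent Poisson processes superpose: combined rate λ = 0.19 + 0.42 = 0.61 per hour.
Over the interval, μ = 0.61 × 8 = 4.88 (an 8-hour shift = 8 hours).
P(N = 4) = e^(−4.88) · 4.88^4/4! ≈ 0.1795.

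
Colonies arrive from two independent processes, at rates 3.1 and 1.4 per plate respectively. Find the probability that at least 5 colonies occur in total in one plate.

0.4679

Independent Poisson processes superpose: combined rate λ = 3.1 + 1.4 = 4.5 per plate.
So μ = 4.5.
P(N ≥ 5) = 1 − P(N ≤ 4) ≈ 0.4679.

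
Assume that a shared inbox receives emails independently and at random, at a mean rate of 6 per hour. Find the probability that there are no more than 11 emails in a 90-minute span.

0.8030

Over the interval, μ = 6 × 1.5 = 9 (a 90-minute span = 1.5 hours).
P(N ≤ 11) = Σ_{j=0}^{11} e^(−μ) μ^j/j! ≈ 0.8030.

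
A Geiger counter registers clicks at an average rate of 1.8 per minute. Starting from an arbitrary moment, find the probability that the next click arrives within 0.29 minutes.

0.4067

Inter-arrival times are exponential with rate λ = 1.8 per minute.
P(T ≤ 0.29) = 1 − e^(−λt) = 1 − e^(−1.8 × 0.29) = 1 − e^(−0.522) ≈ 0.4067.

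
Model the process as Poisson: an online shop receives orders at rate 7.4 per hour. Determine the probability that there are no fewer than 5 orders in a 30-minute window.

0.3128

Over the interval, μ = 7.4 × 0.5 = 3.7 (a 30-minute window = 0.5 hours).
P(N ≥ 5) = 1 − P(N ≤ 4) = 1 − Σ_{j=0}^{4} e^(−μ) μ^j/j! ≈ 0.3128.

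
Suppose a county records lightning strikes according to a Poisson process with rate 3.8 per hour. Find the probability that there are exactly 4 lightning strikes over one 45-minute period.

0.1590

Over the interval, μ = 3.8 × 0.75 = 2.85 (a 45-minute period = 0.75 hours).
P(N = 4) = e^(−μ) μ^4/4! = e^(−2.85) · 2.85^4/24 ≈ 0.1590.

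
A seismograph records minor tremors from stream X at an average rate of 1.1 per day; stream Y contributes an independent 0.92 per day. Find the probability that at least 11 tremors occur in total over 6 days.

0.6652

Independent Poisson processes superpose: combined rate λ = 1.1 + 0.92 = 2.02 per day.
Over the interval, μ = 2.02 × 6 = 12.12 (6 days).
P(N ≥ 11) = 1 − P(N ≤ 10) ≈ 0.6652.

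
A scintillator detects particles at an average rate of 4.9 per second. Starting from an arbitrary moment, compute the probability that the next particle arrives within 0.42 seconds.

Inter-arrival times are exponential with rate λ = 4.9 per second.
P(T ≤ 0.42) = 1 − e^(−λt) = 1 − e^(−4.9 × 0.42) = 1 − e^(−2.058) ≈ 0.8723.

0.8723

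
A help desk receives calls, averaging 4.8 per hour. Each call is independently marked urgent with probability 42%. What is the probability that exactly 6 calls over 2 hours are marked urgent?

0.1059

Thinning: the calls that are marked urgent themselves form a Poisson process with rate 0.42 × 4.8 = 2.016 per hour.
Over the interval, μ = 2.016 × 2 = 4.032 (2 hours).
P(N = 6) = e^(−4.032) · 4.032^6/6! ≈ 0.1059.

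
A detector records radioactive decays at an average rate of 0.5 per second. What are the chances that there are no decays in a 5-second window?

Over the interval, μ = 0.5 × 5 = 2.5 (a 5-second window = 5 seconds).
P(N = 0) = e^(−μ) μ^0/0! = e^(−2.5) · 2.5^0/1 ≈ 0.0821.

0.0821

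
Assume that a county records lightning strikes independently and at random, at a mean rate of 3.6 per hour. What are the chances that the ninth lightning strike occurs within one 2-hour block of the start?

0.2973

Over the interval, μ = 3.6 × 2 = 7.2 (a 2-hour block = 2 hours).
The ninth arrival falls in the interval iff at least 9 events occur there: P(S_9 ≤ t) = P(N ≥ 9) = 1 − P(N ≤ 8) ≈ 0.2973.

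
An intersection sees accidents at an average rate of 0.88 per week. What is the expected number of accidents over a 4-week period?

3.52

E[N] = λt = 0.88 × 4 = 3.52 (a 4-week period = 4 weeks).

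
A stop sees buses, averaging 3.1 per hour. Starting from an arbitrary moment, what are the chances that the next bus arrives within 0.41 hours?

0.7194

Inter-arrival times are exponential with rate λ = 3.1 per hour.
P(T ≤ 0.41) = 1 − e^(−λt) = 1 − e^(−3.1 × 0.41) = 1 − e^(−1.271) ≈ 0.7194.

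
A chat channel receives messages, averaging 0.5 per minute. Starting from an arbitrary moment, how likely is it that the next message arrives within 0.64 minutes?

0.2739

Inter-arrival times are exponential with rate λ = 0.5 per minute.
P(T ≤ 0.64) = 1 − e^(−λt) = 1 − e^(−0.5 × 0.64) = 1 − e^(−0.32) ≈ 0.2739.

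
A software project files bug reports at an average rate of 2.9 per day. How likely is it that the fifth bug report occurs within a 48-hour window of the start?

Over the interval, μ = 2.9 × 2 = 5.8 (a 48-hour window = 2 days).
The fifth arrival falls in the interval iff at least 5 events occur there: P(S_5 ≤ t) = P(N ≥ 5) = 1 − P(N ≤ 4) ≈ 0.6873.

0.6873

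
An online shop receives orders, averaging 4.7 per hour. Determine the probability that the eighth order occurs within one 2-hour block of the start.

Over the interval, μ = 4.7 × 2 = 9.4 (a 2-hour block = 2 hours).
The eighth arrival falls in the interval iff at least 8 events occur there: P(S_8 ≤ t) = P(N ≥ 8) = 1 − P(N ≤ 7) ≈ 0.7208.

0.7208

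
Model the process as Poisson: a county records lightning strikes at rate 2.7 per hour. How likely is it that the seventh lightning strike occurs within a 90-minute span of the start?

0.1159

Over the interval, μ = 2.7 × 1.5 = 4.05 (a 90-minute span = 1.5 hours).
The seventh arrival falls in the interval iff at least 7 events occur there: P(S_7 ≤ t) = P(N ≥ 7) = 1 − P(N ≤ 6) ≈ 0.1159.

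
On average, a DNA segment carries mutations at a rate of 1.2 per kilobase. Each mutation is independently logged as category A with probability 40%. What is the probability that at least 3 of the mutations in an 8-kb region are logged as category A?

Thinning: the mutations that are logged as category A themselves form a Poisson process with rate 0.4 × 1.2 = 0.48 per kilobase.
Over the interval, μ = 0.48 × 8 = 3.84 (an 8-kb region = 8 kilobases).
P(N ≥ 3) = 1 − P(N ≤ 2) ≈ 0.7375.

0.7375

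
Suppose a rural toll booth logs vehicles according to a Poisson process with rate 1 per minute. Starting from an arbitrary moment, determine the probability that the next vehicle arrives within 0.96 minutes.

0.6171

Inter-arrival times are exponential with rate λ = 1 per minute.
P(T ≤ 0.96) = 1 − e^(−λt) = 1 − e^(−1 × 0.96) = 1 − e^(−0.96) ≈ 0.6171.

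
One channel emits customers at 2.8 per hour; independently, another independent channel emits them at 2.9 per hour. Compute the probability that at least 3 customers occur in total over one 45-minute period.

Independent Poisson processes superpose: combined rate λ = 2.8 + 2.9 = 5.7 per hour.
Over the interval, μ = 5.7 × 0.75 = 4.275 (a 45-minute period = 0.75 hours).
P(N ≥ 3) = 1 − P(N ≤ 2) ≈ 0.7995.

0.7995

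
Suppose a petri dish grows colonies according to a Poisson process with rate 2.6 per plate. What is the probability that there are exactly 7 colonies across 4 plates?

Over the interval, μ = 2.6 × 4 = 10.4 (4 plates).
P(N = 7) = e^(−μ) μ^7/7! = e^(−10.4) · 10.4^7/5040 ≈ 0.0795.

0.0795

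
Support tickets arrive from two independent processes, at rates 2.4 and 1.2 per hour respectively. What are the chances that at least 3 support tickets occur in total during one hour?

0.6973

Independent Poisson processes superpose: combined rate λ = 2.4 + 1.2 = 3.6 per hour.
So μ = 3.6.
P(N ≥ 3) = 1 − P(N ≤ 2) ≈ 0.6973.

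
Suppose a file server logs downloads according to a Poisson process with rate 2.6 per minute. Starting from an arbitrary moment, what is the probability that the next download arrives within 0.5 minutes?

Inter-arrival times are exponential with rate λ = 2.6 per minute.
P(T ≤ 0.5) = 1 − e^(−λt) = 1 − e^(−2.6 × 0.5) = 1 − e^(−1.3) ≈ 0.7275.

0.7275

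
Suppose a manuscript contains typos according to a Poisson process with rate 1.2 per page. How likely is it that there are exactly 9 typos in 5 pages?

0.0688

Over the interval, μ = 1.2 × 5 = 6 (5 pages).
P(N = 9) = e^(−μ) μ^9/9! = e^(−6) · 6^9/362880 ≈ 0.0688.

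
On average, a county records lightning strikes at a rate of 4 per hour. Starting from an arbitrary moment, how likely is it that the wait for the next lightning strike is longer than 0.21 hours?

0.4317

The wait for the next event is exponential with rate λ = 4 per hour.
P(T > 0.21) = e^(−λt) = e^(−4 × 0.21) = e^(−0.84) ≈ 0.4317.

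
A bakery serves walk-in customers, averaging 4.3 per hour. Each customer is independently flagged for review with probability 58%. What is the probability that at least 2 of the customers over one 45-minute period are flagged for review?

Thinning: the customers that are flagged for review themselves form a Poisson process with rate 0.58 × 4.3 = 2.494 per hour.
Over the interval, μ = 2.494 × 0.75 = 1.8705 (a 45-minute period = 0.75 hours).
P(N ≥ 2) = 1 − P(N ≤ 1) ≈ 0.5578.

0.5578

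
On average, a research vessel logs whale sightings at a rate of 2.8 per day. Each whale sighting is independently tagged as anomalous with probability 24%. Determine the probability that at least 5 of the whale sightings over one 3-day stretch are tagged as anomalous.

0.0541

Thinning: the whale sightings that are tagged as anomalous themselves form a Poisson process with rate 0.24 × 2.8 = 0.672 per day.
Over the interval, μ = 0.672 × 3 = 2.016 (a 3-day stretch = 3 days).
P(N ≥ 5) = 1 − P(N ≤ 4) ≈ 0.0541.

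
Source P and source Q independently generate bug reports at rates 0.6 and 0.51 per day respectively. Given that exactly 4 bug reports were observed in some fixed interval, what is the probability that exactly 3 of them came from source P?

Given the total, each event is independently from source P with probability p = λ_P/(λ_P+λ_Q) = 0.6/1.11 ≈ 0.5405.
So K ~ Binomial(4, 0.6/1.11): P(K = 3) = C(4,3) · (0.6/1.11)^3 · (0.51/1.11)^1 ≈ 0.2903.

0.2903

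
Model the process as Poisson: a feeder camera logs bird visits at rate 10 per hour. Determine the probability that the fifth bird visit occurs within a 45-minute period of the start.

0.8679

Over the interval, μ = 10 × 0.75 = 7.5 (a 45-minute period = 0.75 hours).
The fifth arrival falls in the interval iff at least 5 events occur there: P(S_5 ≤ t) = P(N ≥ 5) = 1 − P(N ≤ 4) ≈ 0.8679.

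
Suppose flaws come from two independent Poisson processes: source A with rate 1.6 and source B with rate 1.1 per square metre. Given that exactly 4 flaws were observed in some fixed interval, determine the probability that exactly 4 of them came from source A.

0.1233

Given the total, each event is independently from source A with probability p = λ_A/(λ_A+λ_B) = 1.6/2.7 ≈ 0.5926.
So K ~ Binomial(4, 1.6/2.7): P(K = 4) = C(4,4) · (1.6/2.7)^4 · (1.1/2.7)^0 ≈ 0.1233.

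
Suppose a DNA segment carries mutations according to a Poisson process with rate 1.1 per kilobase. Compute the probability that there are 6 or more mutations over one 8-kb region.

Over the interval, μ = 1.1 × 8 = 8.8 (an 8-kb region = 8 kilobases).
P(N ≥ 6) = 1 − P(N ≤ 5) = 1 − Σ_{j=0}^{5} e^(−μ) μ^j/j! ≈ 0.8716.

0.8716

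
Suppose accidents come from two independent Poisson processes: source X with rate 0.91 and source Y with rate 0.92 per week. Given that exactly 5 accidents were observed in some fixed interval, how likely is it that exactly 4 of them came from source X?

0.1537

Given the total, each event is independently from source X with probability p = λ_X/(λ_X+λ_Y) = 0.91/1.83 ≈ 0.4973.
So K ~ Binomial(5, 0.91/1.83): P(K = 4) = C(5,4) · (0.91/1.83)^4 · (0.92/1.83)^1 ≈ 0.1537.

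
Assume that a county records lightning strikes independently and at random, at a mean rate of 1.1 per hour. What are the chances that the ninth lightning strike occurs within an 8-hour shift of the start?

0.5177

Over the interval, μ = 1.1 × 8 = 8.8 (an 8-hour shift = 8 hours).
The ninth arrival falls in the interval iff at least 9 events occur there: P(S_9 ≤ t) = P(N ≥ 9) = 1 − P(N ≤ 8) ≈ 0.5177.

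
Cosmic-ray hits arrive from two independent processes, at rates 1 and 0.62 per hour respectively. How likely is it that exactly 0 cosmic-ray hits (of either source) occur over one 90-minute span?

Independent Poisson processes superpose: combined rate λ = 1 + 0.62 = 1.62 per hour.
Over the interval, μ = 1.62 × 1.5 = 2.43 (a 90-minute span = 1.5 hours).
P(N = 0) = e^(−2.43) · 2.43^0/0! ≈ 0.0880.

0.0880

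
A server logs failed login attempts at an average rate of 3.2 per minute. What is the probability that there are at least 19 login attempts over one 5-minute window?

Over the interval, μ = 3.2 × 5 = 16 (a 5-minute window = 5 minutes).
P(N ≥ 19) = 1 − P(N ≤ 18) = 1 − Σ_{j=0}^{18} e^(−μ) μ^j/j! ≈ 0.2577.

0.2577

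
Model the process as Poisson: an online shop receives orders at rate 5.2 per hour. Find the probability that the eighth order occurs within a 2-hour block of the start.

0.8137

Over the interval, μ = 5.2 × 2 = 10.4 (a 2-hour block = 2 hours).
The eighth arrival falls in the interval iff at least 8 events occur there: P(S_8 ≤ t) = P(N ≥ 8) = 1 − P(N ≤ 7) ≈ 0.8137.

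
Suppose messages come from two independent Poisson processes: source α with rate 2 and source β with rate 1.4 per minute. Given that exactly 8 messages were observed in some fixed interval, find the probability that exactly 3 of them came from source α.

Given the total, each event is independently from source α with probability p = λ_α/(λ_α+λ_β) = 2/3.4 ≈ 0.5882.
So K ~ Binomial(8, 2/3.4): P(K = 3) = C(8,3) · (2/3.4)^3 · (1.4/3.4)^5 ≈ 0.1349.

0.1349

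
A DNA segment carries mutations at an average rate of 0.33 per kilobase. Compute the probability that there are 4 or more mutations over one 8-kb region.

Over the interval, μ = 0.33 × 8 = 2.64 (an 8-kb region = 8 kilobases).
P(N ≥ 4) = 1 − P(N ≤ 3) = 1 − Σ_{j=0}^{3} e^(−μ) μ^j/j! ≈ 0.2727.

0.2727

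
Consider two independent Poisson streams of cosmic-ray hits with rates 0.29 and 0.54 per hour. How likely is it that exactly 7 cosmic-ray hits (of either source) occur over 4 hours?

0.0319

Independent Poisson processes superpose: combined rate λ = 0.29 + 0.54 = 0.83 per hour.
Over the interval, μ = 0.83 × 4 = 3.32 (4 hours).
P(N = 7) = e^(−3.32) · 3.32^7/7! ≈ 0.0319.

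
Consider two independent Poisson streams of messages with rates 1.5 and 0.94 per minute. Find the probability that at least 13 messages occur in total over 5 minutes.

0.4469

Independent Poisson processes superpose: combined rate λ = 1.5 + 0.94 = 2.44 per minute.
Over the interval, μ = 2.44 × 5 = 12.2 (5 minutes).
P(N ≥ 13) = 1 − P(N ≤ 12) ≈ 0.4469.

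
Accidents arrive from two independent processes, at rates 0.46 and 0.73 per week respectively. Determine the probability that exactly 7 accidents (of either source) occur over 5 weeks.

0.1365

Independent Poisson processes superpose: combined rate λ = 0.46 + 0.73 = 1.19 per week.
Over the interval, μ = 1.19 × 5 = 5.95 (5 weeks).
P(N = 7) = e^(−5.95) · 5.95^7/7! ≈ 0.1365.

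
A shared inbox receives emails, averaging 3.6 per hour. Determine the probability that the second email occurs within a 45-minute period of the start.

0.7513

Over the interval, μ = 3.6 × 0.75 = 2.7 (a 45-minute period = 0.75 hours).
The second arrival falls in the interval iff at least 2 events occur there: P(S_2 ≤ t) = P(N ≥ 2) = 1 − P(N ≤ 1) ≈ 0.7513.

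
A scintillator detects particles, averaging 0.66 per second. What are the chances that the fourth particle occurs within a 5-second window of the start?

0.4197

Over the interval, μ = 0.66 × 5 = 3.3 (a 5-second window = 5 seconds).
The fourth arrival falls in the interval iff at least 4 events occur there: P(S_4 ≤ t) = P(N ≥ 4) = 1 − P(N ≤ 3) ≈ 0.4197.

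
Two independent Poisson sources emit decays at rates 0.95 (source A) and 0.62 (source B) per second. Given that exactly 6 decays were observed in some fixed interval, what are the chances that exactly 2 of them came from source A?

Given the total, each event is independently from source A with probability p = λ_A/(λ_A+λ_B) = 0.95/1.57 ≈ 0.6051.
So K ~ Binomial(6, 0.95/1.57): P(K = 2) = C(6,2) · (0.95/1.57)^2 · (0.62/1.57)^4 ≈ 0.1336.

0.1336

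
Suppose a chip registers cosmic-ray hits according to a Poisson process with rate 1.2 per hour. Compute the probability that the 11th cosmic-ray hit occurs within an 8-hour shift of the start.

Over the interval, μ = 1.2 × 8 = 9.6 (an 8-hour shift = 8 hours).
The 11th arrival falls in the interval iff at least 11 events occur there: P(S_11 ≤ t) = P(N ≥ 11) = 1 − P(N ≤ 10) ≈ 0.3671.

0.3671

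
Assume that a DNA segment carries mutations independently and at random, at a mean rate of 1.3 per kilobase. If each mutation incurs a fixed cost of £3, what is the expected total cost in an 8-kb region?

£31.2

E[N] = 1.3 × 8 = 10.4 (an 8-kb region = 8 kilobases); E[cost] = 10.4 × £3 = £31.2.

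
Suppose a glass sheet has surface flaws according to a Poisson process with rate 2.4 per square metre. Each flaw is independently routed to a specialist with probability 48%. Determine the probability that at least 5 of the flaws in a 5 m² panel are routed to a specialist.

Thinning: the flaws that are routed to a specialist themselves form a Poisson process with rate 0.48 × 2.4 = 1.152 per square metre.
Over the interval, μ = 1.152 × 5 = 5.76 (a 5 m² panel = 5 square metres).
P(N ≥ 5) = 1 − P(N ≤ 4) ≈ 0.6815.

0.6815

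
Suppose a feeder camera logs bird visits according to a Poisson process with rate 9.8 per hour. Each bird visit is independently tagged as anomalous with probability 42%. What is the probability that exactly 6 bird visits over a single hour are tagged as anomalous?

0.1101

Thinning: the bird visits that are tagged as anomalous themselves form a Poisson process with rate 0.42 × 9.8 = 4.116 per hour.
So μ = 4.116.
P(N = 6) = e^(−4.116) · 4.116^6/6! ≈ 0.1101.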